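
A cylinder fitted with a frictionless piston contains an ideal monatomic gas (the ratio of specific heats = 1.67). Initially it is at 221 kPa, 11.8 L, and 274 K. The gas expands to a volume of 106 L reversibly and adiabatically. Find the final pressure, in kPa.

P₂ ≈ 5.65 kPa

Adiabatic: P₁V₁^γ = P₂V₂^γ ⇒ P₂ = P₁ (V₁/V₂)^γ.
P₂ = 221 × (11.8/106)^(1.67) = 5.652 kPa.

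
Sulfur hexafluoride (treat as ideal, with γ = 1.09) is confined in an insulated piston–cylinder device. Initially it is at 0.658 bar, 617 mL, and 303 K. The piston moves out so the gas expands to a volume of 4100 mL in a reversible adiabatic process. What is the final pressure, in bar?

P₂ ≈ 0.0835 bar

Since PV^γ is constant along a reversible adiabat, P₂ = P₁ (V₁/V₂)^γ.
P₂ = 0.658 × (617/4100)^(1.09) = 0.0835 bar.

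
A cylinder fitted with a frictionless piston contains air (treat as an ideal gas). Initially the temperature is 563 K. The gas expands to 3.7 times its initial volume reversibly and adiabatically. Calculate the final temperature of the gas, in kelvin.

T₂ ≈ 334 K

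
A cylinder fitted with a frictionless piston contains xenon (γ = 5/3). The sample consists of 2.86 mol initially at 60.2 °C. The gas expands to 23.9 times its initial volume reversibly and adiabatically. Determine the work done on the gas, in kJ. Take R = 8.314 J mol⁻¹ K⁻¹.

W ≈ -10.5 kJ

Adiabatic: T₁V₁^(γ−1) = T₂V₂^(γ−1) ⇒ T₂ = T₁ (V₁/V₂)^(γ−1).
T₁ = 60.2 °C = 333.3 K.
T₂ = 333.3 × (1/23.9)^(2/3) = 40.18 K.
Q = 0, so ΔU = W_on_gas = nCᵥΔT with Cᵥ = R/(γ−1) = 12.47 J/(mol·K).
ΔU = 2.86 × 12.47 × (40.18 − 333.3) = -10460 J.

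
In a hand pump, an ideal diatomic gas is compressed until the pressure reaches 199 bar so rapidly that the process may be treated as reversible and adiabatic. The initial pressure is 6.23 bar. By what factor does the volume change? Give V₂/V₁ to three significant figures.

V₂/V₁ ≈ 0.0842

From PV^γ = const, V₂/V₁ = (P₁/P₂)^(1/γ).
For a diatomic ideal gas γ = 7/5.
V₂/V₁ = (6.23/199)^(5/7) = 0.08423.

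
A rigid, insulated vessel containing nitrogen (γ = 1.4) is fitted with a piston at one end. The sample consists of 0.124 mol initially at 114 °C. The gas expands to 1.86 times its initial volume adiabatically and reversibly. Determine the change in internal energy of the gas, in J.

ΔU ≈ -219 J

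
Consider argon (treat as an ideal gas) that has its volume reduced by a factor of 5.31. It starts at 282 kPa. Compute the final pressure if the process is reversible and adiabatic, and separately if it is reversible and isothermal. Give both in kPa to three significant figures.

adiabatic: 4560 kPa; isothermal: 1500 kPa

For a monatomic ideal gas γ = 5/3.
Isothermal: P₂ = P₁(V₁/V₂) = 282×5.31 = 1497 kPa.
Adiabatic: P₂ = P₁(V₁/V₂)^γ = 282×5.31^(5/3) = 4558 kPa.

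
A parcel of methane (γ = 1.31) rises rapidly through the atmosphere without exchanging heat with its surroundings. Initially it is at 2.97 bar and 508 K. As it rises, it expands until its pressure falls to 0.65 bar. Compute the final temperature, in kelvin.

Along an adiabat T P^((1−γ)/γ) is constant, so T₂ = T₁ (P₂/P₁)^((γ−1)/γ).
T₂ = 508 × (0.65/2.97)^(0.237) = 354.6 K.

T₂ ≈ 355 K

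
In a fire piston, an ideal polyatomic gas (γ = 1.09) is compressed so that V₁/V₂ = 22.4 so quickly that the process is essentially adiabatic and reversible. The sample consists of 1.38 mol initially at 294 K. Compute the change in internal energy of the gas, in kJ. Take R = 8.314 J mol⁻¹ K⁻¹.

Adiabatic: T₁V₁^(γ−1) = T₂V₂^(γ−1) ⇒ T₂ = T₁ (V₁/V₂)^(γ−1).
T₂ = 294 × 22.4^(0.09) = 388.9 K.
Q = 0, so ΔU = W_on_gas = nCᵥΔT with Cᵥ = R/(γ−1) = 92.38 J/(mol·K).
ΔU = 1.38 × 92.38 × (388.9 − 294) = 12100 J.

ΔU ≈ 12.1 kJ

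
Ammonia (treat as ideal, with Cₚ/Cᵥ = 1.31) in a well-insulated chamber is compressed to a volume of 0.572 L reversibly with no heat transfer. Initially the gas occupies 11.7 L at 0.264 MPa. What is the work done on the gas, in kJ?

W ≈ 15.4 kJ

P₂ = P₁(V₁/V₂)^γ = 0.264×(11.7/0.572)^(1.31) = 13.76 MPa.
For a reversible adiabat, W_by_gas = (P₁V₁ − P₂V₂)/(γ−1).
W_by = (264000×0.0117 − 1.376×10^7×0.000572) / (0.31) = -15430 J.
W_on_gas = −W_by = 15430 J.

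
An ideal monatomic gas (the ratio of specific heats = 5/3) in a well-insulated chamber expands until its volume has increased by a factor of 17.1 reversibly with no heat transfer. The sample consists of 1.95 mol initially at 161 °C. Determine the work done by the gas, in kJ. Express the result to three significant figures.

W ≈ 8.97 kJ

For a reversible adiabat TV^(γ−1) is constant, so T₂ = T₁ (V₁/V₂)^(γ−1).
T₁ = 161 °C = 434.1 K.
T₂ = 434.1 × (1/17.1)^(2/3) = 65.41 K.
Q = 0, so ΔU = W_on_gas = nCᵥΔT with Cᵥ = R/(γ−1) = 12.47 J/(mol·K).
ΔU = 1.95 × 12.47 × (65.41 − 434.1) = -8967 J.
Work done by the gas = −ΔU = 8967 J.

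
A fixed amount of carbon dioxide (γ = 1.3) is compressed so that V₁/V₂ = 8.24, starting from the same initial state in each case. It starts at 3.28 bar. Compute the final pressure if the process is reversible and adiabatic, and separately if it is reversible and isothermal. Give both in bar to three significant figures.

adiabatic: 50.9 bar; isothermal: 27.0 bar

Isothermal: P₂ = P₁(V₁/V₂) = 3.28×8.24 = 27.03 bar.
Adiabatic: P₂ = P₁(V₁/V₂)^γ = 3.28×8.24^(1.3) = 50.88 bar.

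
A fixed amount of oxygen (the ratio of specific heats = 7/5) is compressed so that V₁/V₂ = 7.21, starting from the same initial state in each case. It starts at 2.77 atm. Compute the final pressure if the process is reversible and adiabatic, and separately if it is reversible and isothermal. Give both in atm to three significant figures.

Isothermal: P₂ = P₁(V₁/V₂) = 2.77×7.21 = 19.97 atm.
Adiabatic: P₂ = P₁(V₁/V₂)^γ = 2.77×7.21^(7/5) = 44.01 atm.

adiabatic: 44.0 atm; isothermal: 20.0 atm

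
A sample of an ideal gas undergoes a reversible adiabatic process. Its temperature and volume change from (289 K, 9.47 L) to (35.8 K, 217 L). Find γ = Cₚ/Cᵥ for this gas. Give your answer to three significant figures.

γ ≈ 1.67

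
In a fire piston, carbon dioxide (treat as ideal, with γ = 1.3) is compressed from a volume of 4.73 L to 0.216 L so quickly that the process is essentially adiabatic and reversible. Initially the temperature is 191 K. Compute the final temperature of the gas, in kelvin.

For a reversible adiabat TV^(γ−1) is constant, so T₂ = T₁ (V₁/V₂)^(γ−1).
T₂ = 191 × (4.73/0.216)^(0.3) = 482.1 K.

T₂ ≈ 482 K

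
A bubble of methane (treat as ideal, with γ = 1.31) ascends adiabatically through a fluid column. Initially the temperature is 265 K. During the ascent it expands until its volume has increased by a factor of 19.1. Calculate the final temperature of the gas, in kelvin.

For a reversible adiabat TV^(γ−1) is constant, so T₂ = T₁ (V₁/V₂)^(γ−1).
T₂ = 265 × (1/19.1)^(0.31) = 106.2 K.

T₂ ≈ 106 K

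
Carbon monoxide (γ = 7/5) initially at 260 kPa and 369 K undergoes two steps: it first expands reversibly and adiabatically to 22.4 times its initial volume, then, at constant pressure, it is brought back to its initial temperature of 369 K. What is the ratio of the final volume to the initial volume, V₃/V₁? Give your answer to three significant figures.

Adiabatic step: V₂/V₁ = 22.4; T₂ = T₁·(1/22.4)^(2/5) = 106.4 K.
Isobaric step: V₃/V₂ = T₃/T₂ = 369/106.4.
V₃/V₁ = (V₂/V₁)(V₃/V₂) = 22.4 × (369/106.4) = 77.69.

V₃/V₁ ≈ 77.7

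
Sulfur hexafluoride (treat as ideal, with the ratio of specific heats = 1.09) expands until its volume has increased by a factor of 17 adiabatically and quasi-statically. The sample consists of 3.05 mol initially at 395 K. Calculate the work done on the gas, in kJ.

W ≈ -25.0 kJ

Adiabatic: T₁V₁^(γ−1) = T₂V₂^(γ−1) ⇒ T₂ = T₁ (V₁/V₂)^(γ−1).
T₂ = 395 × (1/17)^(0.09) = 306.1 K.
Q = 0, so ΔU = W_on_gas = nCᵥΔT with Cᵥ = R/(γ−1) = 92.38 J/(mol·K).
ΔU = 3.05 × 92.38 × (306.1 − 395) = -25050 J.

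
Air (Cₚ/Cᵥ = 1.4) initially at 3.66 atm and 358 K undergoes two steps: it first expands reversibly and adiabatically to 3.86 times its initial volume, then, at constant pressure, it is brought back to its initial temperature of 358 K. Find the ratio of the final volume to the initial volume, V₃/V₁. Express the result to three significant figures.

V₃/V₁ ≈ 6.63

Adiabatic step: V₂/V₁ = 3.86; T₂ = T₁·(1/3.86)^(0.4) = 208.6 K.
Isobaric step: V₃/V₂ = T₃/T₂ = 358/208.6.
V₃/V₁ = (V₂/V₁)(V₃/V₂) = 3.86 × (358/208.6) = 6.626.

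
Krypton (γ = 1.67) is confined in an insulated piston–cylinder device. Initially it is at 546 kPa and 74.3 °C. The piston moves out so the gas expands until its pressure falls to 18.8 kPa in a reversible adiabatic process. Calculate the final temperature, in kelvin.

Adiabatic: T₂/T₁ = (P₂/P₁)^((γ−1)/γ).
T₁ = 74.3 °C = 347.4 K.
T₂ = 347.4 × (18.8/546)^(0.401) = 89.93 K.

T₂ ≈ 89.9 K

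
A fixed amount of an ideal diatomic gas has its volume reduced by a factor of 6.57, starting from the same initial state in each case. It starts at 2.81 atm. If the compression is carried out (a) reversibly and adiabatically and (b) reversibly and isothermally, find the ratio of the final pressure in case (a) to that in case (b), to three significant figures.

P_adiabatic / P_isothermal ≈ 2.12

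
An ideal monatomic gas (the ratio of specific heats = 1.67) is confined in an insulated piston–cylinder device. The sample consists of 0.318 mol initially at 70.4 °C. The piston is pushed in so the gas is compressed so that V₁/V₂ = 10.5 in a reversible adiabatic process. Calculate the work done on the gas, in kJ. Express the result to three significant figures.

W ≈ 5.20 kJ

For a reversible adiabat TV^(γ−1) is constant, so T₂ = T₁ (V₁/V₂)^(γ−1).
T₁ = 70.4 °C = 343.5 K.
T₂ = 343.5 × 10.5^(0.67) = 1660 K.
Q = 0, so ΔU = W_on_gas = nCᵥΔT with Cᵥ = R/(γ−1) = 12.41 J/(mol·K).
ΔU = 0.318 × 12.41 × (1660 − 343.5) = 5196 J.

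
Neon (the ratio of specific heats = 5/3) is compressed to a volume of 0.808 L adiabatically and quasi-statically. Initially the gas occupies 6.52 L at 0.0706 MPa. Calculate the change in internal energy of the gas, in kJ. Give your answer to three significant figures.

ΔU ≈ 2.09 kJ

P₂ = P₁(V₁/V₂)^γ = 0.0706×(6.52/0.808)^(5/3) = 2.292 MPa.
For a reversible adiabat, W_by_gas = (P₁V₁ − P₂V₂)/(γ−1).
W_by = (70600×0.00652 − 2.292×10^6×0.000808) / (2/3) = -2087 J.
Q = 0 ⇒ ΔU = −W_by = 2087 J.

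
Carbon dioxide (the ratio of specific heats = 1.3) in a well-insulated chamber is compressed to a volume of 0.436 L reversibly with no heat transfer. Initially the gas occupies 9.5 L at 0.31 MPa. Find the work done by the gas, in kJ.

P₂ = P₁(V₁/V₂)^γ = 0.31×(9.5/0.436)^(1.3) = 17.02 MPa.
For a reversible adiabat, W_by_gas = (P₁V₁ − P₂V₂)/(γ−1).
W_by = (310000×0.0095 − 1.702×10^7×0.000436) / (0.3) = -14930 J.

W ≈ -14.9 kJ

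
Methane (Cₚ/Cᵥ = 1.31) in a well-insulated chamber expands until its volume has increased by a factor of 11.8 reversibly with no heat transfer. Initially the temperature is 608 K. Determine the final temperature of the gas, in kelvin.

Adiabatic: T₁V₁^(γ−1) = T₂V₂^(γ−1) ⇒ T₂ = T₁ (V₁/V₂)^(γ−1).
T₂ = 608 × (1/11.8)^(0.31) = 282.9 K.

T₂ ≈ 283 K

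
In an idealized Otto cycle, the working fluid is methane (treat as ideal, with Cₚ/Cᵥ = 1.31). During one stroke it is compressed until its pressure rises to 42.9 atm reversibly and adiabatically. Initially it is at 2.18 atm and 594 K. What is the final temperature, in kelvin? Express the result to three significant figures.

Along an adiabat T P^((1−γ)/γ) is constant, so T₂ = T₁ (P₂/P₁)^((γ−1)/γ).
T₂ = 594 × (42.9/2.18)^(0.237) = 1202 K.

T₂ ≈ 1200 K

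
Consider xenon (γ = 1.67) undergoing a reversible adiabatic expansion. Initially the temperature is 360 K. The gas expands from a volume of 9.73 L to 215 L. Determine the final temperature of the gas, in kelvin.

T₂ ≈ 45.2 K

Adiabatic: T₁V₁^(γ−1) = T₂V₂^(γ−1) ⇒ T₂ = T₁ (V₁/V₂)^(γ−1).
T₂ = 360 × (9.73/215)^(0.67) = 45.25 K.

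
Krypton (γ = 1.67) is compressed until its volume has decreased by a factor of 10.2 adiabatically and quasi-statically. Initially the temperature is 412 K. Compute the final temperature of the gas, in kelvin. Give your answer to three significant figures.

T₂ ≈ 1950 K

Adiabatic: T₁V₁^(γ−1) = T₂V₂^(γ−1) ⇒ T₂ = T₁ (V₁/V₂)^(γ−1).
T₂ = 412 × 10.2^(0.67) = 1953 K.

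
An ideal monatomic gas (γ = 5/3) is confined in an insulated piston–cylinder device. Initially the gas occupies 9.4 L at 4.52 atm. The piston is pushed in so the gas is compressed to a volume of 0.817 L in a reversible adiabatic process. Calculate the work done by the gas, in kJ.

P₂ = P₁(V₁/V₂)^γ = 4.52×(9.4/0.817)^(5/3) = 265 atm.
For a reversible adiabat, W_by_gas = (P₁V₁ − P₂V₂)/(γ−1).
W_by = (458000×0.0094 − 2.686×10^7×0.000817) / (2/3) = -26450 J.

W ≈ -26.5 kJ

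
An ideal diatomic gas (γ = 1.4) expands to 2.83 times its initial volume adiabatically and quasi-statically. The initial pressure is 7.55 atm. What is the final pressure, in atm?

P₂ ≈ 1.76 atm

Adiabatic: P₁V₁^γ = P₂V₂^γ ⇒ P₂ = P₁ (V₁/V₂)^γ.
P₂ = 7.55 × (1/2.83)^(1.4) = 1.76 atm.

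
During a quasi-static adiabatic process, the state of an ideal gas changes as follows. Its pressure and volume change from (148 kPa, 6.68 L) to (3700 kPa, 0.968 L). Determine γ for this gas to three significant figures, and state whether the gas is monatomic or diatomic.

γ ≈ 1.67; monatomic

PV^γ = const ⇒ γ = ln(P₂/P₁) / ln(V₁/V₂).
γ = ln(3700/148) / ln(6.68/0.968) = 1.666.
γ ≈ 1.67 is close to 5/3, so the gas is monatomic.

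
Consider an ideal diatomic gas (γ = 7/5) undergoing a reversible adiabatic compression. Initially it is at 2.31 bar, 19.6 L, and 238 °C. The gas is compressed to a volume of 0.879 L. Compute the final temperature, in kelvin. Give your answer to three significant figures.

T₂ ≈ 1770 K

For a reversible adiabat TV^(γ−1) is constant, so T₂ = T₁ (V₁/V₂)^(γ−1).
T₁ = 238 °C = 511.1 K.
T₂ = 511.1 × (19.6/0.879)^(2/5) = 1770 K.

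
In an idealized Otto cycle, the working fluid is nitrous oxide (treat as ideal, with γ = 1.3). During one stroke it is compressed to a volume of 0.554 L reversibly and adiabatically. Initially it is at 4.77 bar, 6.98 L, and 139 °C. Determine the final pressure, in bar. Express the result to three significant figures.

P₂ ≈ 129 bar

Since PV^γ is constant along a reversible adiabat, P₂ = P₁ (V₁/V₂)^γ.
P₂ = 4.77 × (6.98/0.554)^(1.3) = 128.5 bar.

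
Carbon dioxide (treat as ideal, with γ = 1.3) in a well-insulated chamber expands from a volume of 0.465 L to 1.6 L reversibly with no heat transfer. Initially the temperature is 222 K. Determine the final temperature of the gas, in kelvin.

T₂ ≈ 153 K

For a reversible adiabat TV^(γ−1) is constant, so T₂ = T₁ (V₁/V₂)^(γ−1).
T₂ = 222 × (0.465/1.6)^(0.3) = 153.2 K.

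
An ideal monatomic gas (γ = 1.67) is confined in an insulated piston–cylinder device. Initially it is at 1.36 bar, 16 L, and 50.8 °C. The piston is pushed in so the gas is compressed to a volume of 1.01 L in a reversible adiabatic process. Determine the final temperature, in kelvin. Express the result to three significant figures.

Adiabatic: T₁V₁^(γ−1) = T₂V₂^(γ−1) ⇒ T₂ = T₁ (V₁/V₂)^(γ−1).
T₁ = 50.8 °C = 323.9 K.
T₂ = 323.9 × (16/1.01)^(0.67) = 2062 K.

T₂ ≈ 2060 K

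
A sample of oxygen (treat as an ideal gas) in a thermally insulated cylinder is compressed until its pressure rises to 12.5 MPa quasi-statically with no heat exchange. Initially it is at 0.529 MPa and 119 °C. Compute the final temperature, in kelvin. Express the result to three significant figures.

Adiabatic: T₂/T₁ = (P₂/P₁)^((γ−1)/γ).
For a diatomic ideal gas γ = 7/5, so (γ−1)/γ = 2/7.
T₁ = 119 °C = 392.1 K.
T₂ = 392.1 × (12.5/0.529)^(2/7) = 968 K.

T₂ ≈ 968 K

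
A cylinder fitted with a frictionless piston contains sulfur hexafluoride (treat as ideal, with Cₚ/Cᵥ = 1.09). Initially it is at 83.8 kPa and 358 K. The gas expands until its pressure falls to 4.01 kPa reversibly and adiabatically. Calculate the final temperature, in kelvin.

T₂ ≈ 279 K

Adiabatic: T₂/T₁ = (P₂/P₁)^((γ−1)/γ).
T₂ = 358 × (4.01/83.8)^(0.0826) = 278.5 K.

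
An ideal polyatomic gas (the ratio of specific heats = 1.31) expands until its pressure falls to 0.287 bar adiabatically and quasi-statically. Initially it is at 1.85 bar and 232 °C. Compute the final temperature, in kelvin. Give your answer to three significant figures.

Adiabatic: T₂/T₁ = (P₂/P₁)^((γ−1)/γ).
T₁ = 232 °C = 505.1 K.
T₂ = 505.1 × (0.287/1.85)^(0.237) = 325 K.

T₂ ≈ 325 K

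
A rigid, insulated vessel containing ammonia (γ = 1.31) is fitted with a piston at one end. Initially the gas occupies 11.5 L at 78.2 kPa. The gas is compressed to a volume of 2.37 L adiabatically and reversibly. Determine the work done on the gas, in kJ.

W ≈ 1.83 kJ

P₂ = P₁(V₁/V₂)^γ = 78.2×(11.5/2.37)^(1.31) = 619.2 kPa.
For a reversible adiabat, W_by_gas = (P₁V₁ − P₂V₂)/(γ−1).
W_by = (78200×0.0115 − 619200×0.00237) / (0.31) = -1833 J.
W_on_gas = −W_by = 1833 J.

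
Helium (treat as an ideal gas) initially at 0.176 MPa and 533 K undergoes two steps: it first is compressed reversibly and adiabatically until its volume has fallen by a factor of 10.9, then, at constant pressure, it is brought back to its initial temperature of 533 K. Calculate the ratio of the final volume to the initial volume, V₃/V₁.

V₃/V₁ ≈ 0.0187

For a monatomic ideal gas γ = 5/3.
Adiabatic step: V₂/V₁ = 0.09174; T₂ = T₁·10.9^(2/3) = 2620 K.
Isobaric step: V₃/V₂ = T₃/T₂ = 533/2620.
V₃/V₁ = (V₂/V₁)(V₃/V₂) = 0.09174 × (533/2620) = 0.01866.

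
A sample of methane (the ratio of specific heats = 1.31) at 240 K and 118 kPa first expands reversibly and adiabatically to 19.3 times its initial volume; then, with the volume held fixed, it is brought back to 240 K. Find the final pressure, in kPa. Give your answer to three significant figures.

P₃ ≈ 6.11 kPa

Adiabatic step (PV^γ = const): P₂ = 118×(1/19.3)^(1.31) = 2.442 kPa; T₂ = 240×(1/19.3)^(0.31) = 95.87 K.
Isochoric: P₃ = P₂(T₃/T₂) = 2.442 × (240/95.87) = 6.114 kPa.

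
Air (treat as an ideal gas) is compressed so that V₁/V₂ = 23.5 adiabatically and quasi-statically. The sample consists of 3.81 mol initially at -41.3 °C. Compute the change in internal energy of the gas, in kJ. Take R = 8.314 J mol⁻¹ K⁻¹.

ΔU ≈ 46.5 kJ

For a reversible adiabat TV^(γ−1) is constant, so T₂ = T₁ (V₁/V₂)^(γ−1).
γ = 7/5 for a diatomic ideal gas, so γ−1 = 2/5.
T₁ = -41.3 °C = 231.8 K.
T₂ = 231.8 × 23.5^(2/5) = 819.7 K.
Q = 0, so ΔU = W_on_gas = nCᵥΔT with Cᵥ = R/(γ−1) = 20.79 J/(mol·K).
ΔU = 3.81 × 20.79 × (819.7 − 231.8) = 46550 J.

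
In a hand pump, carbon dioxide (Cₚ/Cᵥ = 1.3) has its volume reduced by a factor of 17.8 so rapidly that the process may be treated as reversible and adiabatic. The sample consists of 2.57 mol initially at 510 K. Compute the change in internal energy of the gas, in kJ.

ΔU ≈ 49.8 kJ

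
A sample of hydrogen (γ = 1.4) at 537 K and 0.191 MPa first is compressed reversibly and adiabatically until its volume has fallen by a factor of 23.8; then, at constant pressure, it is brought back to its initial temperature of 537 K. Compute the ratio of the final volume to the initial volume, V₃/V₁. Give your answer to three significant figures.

Adiabatic step: V₂/V₁ = 0.04202; T₂ = T₁·23.8^(0.4) = 1908 K.
Isobaric step: V₃/V₂ = T₃/T₂ = 537/1908.
V₃/V₁ = (V₂/V₁)(V₃/V₂) = 0.04202 × (537/1908) = 0.01182.

V₃/V₁ ≈ 0.0118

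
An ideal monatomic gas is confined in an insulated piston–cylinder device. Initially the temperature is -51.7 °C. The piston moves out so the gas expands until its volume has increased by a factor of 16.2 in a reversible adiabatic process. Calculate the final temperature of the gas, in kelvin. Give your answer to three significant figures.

T₂ ≈ 34.6 K

Adiabatic: T₁V₁^(γ−1) = T₂V₂^(γ−1) ⇒ T₂ = T₁ (V₁/V₂)^(γ−1).
For a monatomic ideal gas γ = 5/3, so γ−1 = 2/3.
T₁ = -51.7 °C = 221.4 K.
T₂ = 221.4 × (1/16.2)^(2/3) = 34.59 K.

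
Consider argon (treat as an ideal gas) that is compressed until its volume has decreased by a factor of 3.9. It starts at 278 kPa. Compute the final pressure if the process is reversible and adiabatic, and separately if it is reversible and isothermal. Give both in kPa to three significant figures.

For a monatomic ideal gas γ = 5/3.
Isothermal: P₂ = P₁(V₁/V₂) = 278×3.9 = 1084 kPa.
Adiabatic: P₂ = P₁(V₁/V₂)^γ = 278×3.9^(5/3) = 2686 kPa.

adiabatic: 2690 kPa; isothermal: 1080 kPa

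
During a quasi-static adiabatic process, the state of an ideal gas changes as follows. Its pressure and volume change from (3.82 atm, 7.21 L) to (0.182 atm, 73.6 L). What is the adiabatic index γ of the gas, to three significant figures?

γ ≈ 1.31

PV^γ = const ⇒ γ = ln(P₂/P₁) / ln(V₁/V₂).
γ = ln(0.182/3.82) / ln(7.21/73.6) = 1.31.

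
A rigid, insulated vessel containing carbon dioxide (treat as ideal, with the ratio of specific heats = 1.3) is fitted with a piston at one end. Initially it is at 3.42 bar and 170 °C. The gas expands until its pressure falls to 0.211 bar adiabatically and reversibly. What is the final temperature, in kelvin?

T₂ ≈ 233 K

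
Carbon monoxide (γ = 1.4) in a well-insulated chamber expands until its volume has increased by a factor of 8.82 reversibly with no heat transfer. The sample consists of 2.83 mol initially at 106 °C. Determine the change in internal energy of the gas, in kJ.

For a reversible adiabat TV^(γ−1) is constant, so T₂ = T₁ (V₁/V₂)^(γ−1).
T₁ = 106 °C = 379.1 K.
T₂ = 379.1 × (1/8.82)^(0.4) = 158.7 K.
Q = 0, so ΔU = W_on_gas = nCᵥΔT with Cᵥ = R/(γ−1) = 20.79 J/(mol·K).
ΔU = 2.83 × 20.79 × (158.7 − 379.1) = -12970 J.

ΔU ≈ -13.0 kJ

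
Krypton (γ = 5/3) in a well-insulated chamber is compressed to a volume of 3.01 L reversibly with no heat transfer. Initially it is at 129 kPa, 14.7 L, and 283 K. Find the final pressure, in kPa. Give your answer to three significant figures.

Since PV^γ is constant along a reversible adiabat, P₂ = P₁ (V₁/V₂)^γ.
P₂ = 129 × (14.7/3.01)^(5/3) = 1813 kPa.

P₂ ≈ 1810 kPa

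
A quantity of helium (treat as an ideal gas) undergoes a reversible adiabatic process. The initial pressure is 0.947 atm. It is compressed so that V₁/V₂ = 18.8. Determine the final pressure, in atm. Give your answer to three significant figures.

Adiabatic: P₁V₁^γ = P₂V₂^γ ⇒ P₂ = P₁ (V₁/V₂)^γ.
For a monatomic ideal gas γ = 5/3.
P₂ = 0.947 × 18.8^(5/3) = 125.9 atm.

P₂ ≈ 126 atm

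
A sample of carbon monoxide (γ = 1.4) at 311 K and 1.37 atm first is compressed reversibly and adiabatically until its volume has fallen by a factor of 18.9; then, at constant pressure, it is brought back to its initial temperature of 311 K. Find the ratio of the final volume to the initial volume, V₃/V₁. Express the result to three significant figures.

V₃/V₁ ≈ 0.0163

Adiabatic step: V₂/V₁ = 0.05291; T₂ = T₁·18.9^(0.4) = 1008 K.
Isobaric step: V₃/V₂ = T₃/T₂ = 311/1008.
V₃/V₁ = (V₂/V₁)(V₃/V₂) = 0.05291 × (311/1008) = 0.01633.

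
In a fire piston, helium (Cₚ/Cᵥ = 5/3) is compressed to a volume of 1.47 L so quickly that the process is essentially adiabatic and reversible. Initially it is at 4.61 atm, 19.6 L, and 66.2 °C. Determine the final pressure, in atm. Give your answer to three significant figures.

P₂ ≈ 346 atm

Adiabatic: P₁V₁^γ = P₂V₂^γ ⇒ P₂ = P₁ (V₁/V₂)^γ.
P₂ = 4.61 × (19.6/1.47)^(5/3) = 345.6 atm.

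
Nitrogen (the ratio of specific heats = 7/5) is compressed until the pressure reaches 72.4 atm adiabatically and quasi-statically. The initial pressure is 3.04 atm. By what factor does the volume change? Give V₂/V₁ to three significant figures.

V₂/V₁ ≈ 0.104

From PV^γ = const, V₂/V₁ = (P₁/P₂)^(1/γ).
V₂/V₁ = (3.04/72.4)^(5/7) = 0.1039.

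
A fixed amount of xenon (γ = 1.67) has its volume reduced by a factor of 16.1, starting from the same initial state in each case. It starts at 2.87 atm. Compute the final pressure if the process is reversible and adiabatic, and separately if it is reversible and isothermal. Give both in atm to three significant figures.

adiabatic: 297 atm; isothermal: 46.2 atm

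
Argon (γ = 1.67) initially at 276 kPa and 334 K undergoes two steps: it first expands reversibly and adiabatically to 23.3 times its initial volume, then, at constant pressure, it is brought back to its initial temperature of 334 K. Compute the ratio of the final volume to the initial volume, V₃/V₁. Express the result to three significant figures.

V₃/V₁ ≈ 192

Adiabatic step: V₂/V₁ = 23.3; T₂ = T₁·(1/23.3)^(0.67) = 40.52 K.
Isobaric step: V₃/V₂ = T₃/T₂ = 334/40.52.
V₃/V₁ = (V₂/V₁)(V₃/V₂) = 23.3 × (334/40.52) = 192.1.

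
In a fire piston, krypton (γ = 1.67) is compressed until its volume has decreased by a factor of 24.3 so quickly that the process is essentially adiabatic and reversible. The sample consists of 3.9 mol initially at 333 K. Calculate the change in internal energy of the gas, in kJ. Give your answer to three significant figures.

For a reversible adiabat TV^(γ−1) is constant, so T₂ = T₁ (V₁/V₂)^(γ−1).
T₂ = 333 × 24.3^(0.67) = 2824 K.
Q = 0, so ΔU = W_on_gas = nCᵥΔT with Cᵥ = R/(γ−1) = 12.41 J/(mol·K).
ΔU = 3.9 × 12.41 × (2824 − 333) = 120500 J.

ΔU ≈ 121 kJ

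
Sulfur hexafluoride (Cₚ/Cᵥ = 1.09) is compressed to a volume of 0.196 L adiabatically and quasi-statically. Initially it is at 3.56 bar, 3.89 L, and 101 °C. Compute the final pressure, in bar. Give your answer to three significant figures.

Since PV^γ is constant along a reversible adiabat, P₂ = P₁ (V₁/V₂)^γ.
P₂ = 3.56 × (3.89/0.196)^(1.09) = 92.46 bar.

P₂ ≈ 92.5 bar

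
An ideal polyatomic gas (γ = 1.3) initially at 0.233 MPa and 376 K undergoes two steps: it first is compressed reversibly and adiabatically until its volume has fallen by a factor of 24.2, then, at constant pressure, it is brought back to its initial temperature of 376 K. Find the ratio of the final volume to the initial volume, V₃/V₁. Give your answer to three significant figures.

V₃/V₁ ≈ 0.0159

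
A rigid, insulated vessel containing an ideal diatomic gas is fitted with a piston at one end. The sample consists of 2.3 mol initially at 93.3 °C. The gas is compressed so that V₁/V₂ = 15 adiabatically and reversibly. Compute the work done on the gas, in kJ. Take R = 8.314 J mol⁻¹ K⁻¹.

For a reversible adiabat TV^(γ−1) is constant, so T₂ = T₁ (V₁/V₂)^(γ−1).
γ = 7/5 for a diatomic ideal gas, so γ−1 = 2/5.
T₁ = 93.3 °C = 366.4 K.
T₂ = 366.4 × 15^(2/5) = 1083 K.
Q = 0, so ΔU = W_on_gas = nCᵥΔT with Cᵥ = R/(γ−1) = 20.79 J/(mol·K).
ΔU = 2.3 × 20.79 × (1083 − 366.4) = 34230 J.

W ≈ 34.2 kJ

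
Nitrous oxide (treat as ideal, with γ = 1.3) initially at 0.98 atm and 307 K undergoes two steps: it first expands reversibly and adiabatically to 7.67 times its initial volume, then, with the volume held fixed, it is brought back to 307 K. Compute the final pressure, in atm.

P₃ ≈ 0.128 atm

Adiabatic step (PV^γ = const): P₂ = 0.98×(1/7.67)^(1.3) = 0.06934 atm; T₂ = 307×(1/7.67)^(0.3) = 166.6 K.
Isochoric: P₃ = P₂(T₃/T₂) = 0.06934 × (307/166.6) = 0.1278 atm.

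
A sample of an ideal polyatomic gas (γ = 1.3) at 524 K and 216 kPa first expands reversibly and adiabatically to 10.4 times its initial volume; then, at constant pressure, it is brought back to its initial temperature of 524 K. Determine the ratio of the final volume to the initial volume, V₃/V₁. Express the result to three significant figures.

Adiabatic step: V₂/V₁ = 10.4; T₂ = T₁·(1/10.4)^(0.3) = 259.6 K.
Isobaric step: V₃/V₂ = T₃/T₂ = 524/259.6.
V₃/V₁ = (V₂/V₁)(V₃/V₂) = 10.4 × (524/259.6) = 21.

V₃/V₁ ≈ 21.0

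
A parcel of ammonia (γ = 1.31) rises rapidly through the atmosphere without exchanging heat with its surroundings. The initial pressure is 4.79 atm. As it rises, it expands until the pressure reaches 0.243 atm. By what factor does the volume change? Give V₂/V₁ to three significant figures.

V₂/V₁ ≈ 9.74

From PV^γ = const, V₂/V₁ = (P₁/P₂)^(1/γ).
V₂/V₁ = (4.79/0.243)^(0.763) = 9.735.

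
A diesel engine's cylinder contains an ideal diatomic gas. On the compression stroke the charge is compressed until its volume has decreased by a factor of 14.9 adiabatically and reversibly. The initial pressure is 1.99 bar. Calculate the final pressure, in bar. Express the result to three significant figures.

P₂ ≈ 87.4 bar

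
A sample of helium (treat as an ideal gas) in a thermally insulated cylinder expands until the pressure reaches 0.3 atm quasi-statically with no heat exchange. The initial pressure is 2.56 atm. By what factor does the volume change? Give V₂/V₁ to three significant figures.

V₂/V₁ ≈ 3.62

From PV^γ = const, V₂/V₁ = (P₁/P₂)^(1/γ).
For a monatomic ideal gas γ = 5/3.
V₂/V₁ = (2.56/0.3)^(3/5) = 3.62.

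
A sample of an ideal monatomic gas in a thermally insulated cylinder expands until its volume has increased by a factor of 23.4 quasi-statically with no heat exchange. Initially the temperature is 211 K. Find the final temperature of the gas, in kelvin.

For a reversible adiabat TV^(γ−1) is constant, so T₂ = T₁ (V₁/V₂)^(γ−1).
For a monatomic ideal gas γ = 5/3, so γ−1 = 2/3.
T₂ = 211 × (1/23.4)^(2/3) = 25.79 K.

T₂ ≈ 25.8 K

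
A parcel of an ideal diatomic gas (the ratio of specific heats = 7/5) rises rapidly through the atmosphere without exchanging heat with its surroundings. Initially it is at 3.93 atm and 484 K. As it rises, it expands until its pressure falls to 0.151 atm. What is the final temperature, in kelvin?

Adiabatic: T₂/T₁ = (P₂/P₁)^((γ−1)/γ).
T₂ = 484 × (0.151/3.93)^(2/7) = 190.7 K.

T₂ ≈ 191 K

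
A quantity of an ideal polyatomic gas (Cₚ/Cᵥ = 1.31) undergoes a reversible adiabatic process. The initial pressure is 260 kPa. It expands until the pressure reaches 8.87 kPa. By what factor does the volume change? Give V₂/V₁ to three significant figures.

V₂/V₁ ≈ 13.2

From PV^γ = const, V₂/V₁ = (P₁/P₂)^(1/γ).
V₂/V₁ = (260/8.87)^(0.763) = 13.18.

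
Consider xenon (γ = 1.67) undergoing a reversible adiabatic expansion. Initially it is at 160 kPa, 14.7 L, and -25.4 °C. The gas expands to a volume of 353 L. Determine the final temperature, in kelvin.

For a reversible adiabat TV^(γ−1) is constant, so T₂ = T₁ (V₁/V₂)^(γ−1).
T₁ = -25.4 °C = 247.7 K.
T₂ = 247.7 × (14.7/353)^(0.67) = 29.45 K.

T₂ ≈ 29.5 K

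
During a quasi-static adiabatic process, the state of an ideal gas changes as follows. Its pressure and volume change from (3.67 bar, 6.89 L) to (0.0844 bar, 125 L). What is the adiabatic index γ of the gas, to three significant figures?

γ ≈ 1.30

PV^γ = const ⇒ γ = ln(P₂/P₁) / ln(V₁/V₂).
γ = ln(0.0844/3.67) / ln(6.89/125) = 1.302.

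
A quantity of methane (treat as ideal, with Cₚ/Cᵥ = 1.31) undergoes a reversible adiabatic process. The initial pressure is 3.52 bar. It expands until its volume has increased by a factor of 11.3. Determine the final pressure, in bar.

P₂ ≈ 0.147 bar

Adiabatic: P₁V₁^γ = P₂V₂^γ ⇒ P₂ = P₁ (V₁/V₂)^γ.
P₂ = 3.52 × (1/11.3)^(1.31) = 0.1469 bar.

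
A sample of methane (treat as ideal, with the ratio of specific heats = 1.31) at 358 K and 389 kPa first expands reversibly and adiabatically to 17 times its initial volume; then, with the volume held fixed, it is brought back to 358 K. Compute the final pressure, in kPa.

P₃ ≈ 22.9 kPa

Adiabatic step (PV^γ = const): P₂ = 389×(1/17)^(1.31) = 9.507 kPa; T₂ = 358×(1/17)^(0.31) = 148.7 K.
Isochoric: P₃ = P₂(T₃/T₂) = 9.507 × (358/148.7) = 22.88 kPa.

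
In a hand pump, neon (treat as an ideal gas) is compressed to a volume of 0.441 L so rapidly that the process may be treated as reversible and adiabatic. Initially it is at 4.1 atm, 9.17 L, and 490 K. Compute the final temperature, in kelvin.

T₂ ≈ 3710 K

For a reversible adiabat TV^(γ−1) is constant, so T₂ = T₁ (V₁/V₂)^(γ−1).
γ = 5/3 for a monatomic ideal gas.
T₂ = 490 × (9.17/0.441)^(2/3) = 3705 K.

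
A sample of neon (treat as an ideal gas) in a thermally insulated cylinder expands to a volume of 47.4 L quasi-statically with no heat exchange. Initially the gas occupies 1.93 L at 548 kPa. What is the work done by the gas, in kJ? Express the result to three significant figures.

W ≈ 1.40 kJ

γ = 5/3 for a monatomic ideal gas.
P₂ = P₁(V₁/V₂)^γ = 548×(1.93/47.4)^(5/3) = 2.641 kPa.
For a reversible adiabat, W_by_gas = (P₁V₁ − P₂V₂)/(γ−1).
W_by = (548000×0.00193 − 2641×0.0474) / (2/3) = 1399 J.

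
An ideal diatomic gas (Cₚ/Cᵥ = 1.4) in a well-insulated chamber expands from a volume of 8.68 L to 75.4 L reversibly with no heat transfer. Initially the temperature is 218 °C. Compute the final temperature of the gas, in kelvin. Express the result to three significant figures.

For a reversible adiabat TV^(γ−1) is constant, so T₂ = T₁ (V₁/V₂)^(γ−1).
T₁ = 218 °C = 491.1 K.
T₂ = 491.1 × (8.68/75.4)^(0.4) = 206.9 K.

T₂ ≈ 207 K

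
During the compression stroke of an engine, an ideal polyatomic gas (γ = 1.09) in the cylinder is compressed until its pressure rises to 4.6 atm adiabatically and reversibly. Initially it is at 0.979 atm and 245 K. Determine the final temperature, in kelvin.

T₂ ≈ 278 K

Adiabatic: T₂/T₁ = (P₂/P₁)^((γ−1)/γ).
T₂ = 245 × (4.6/0.979)^(0.0826) = 278.4 K.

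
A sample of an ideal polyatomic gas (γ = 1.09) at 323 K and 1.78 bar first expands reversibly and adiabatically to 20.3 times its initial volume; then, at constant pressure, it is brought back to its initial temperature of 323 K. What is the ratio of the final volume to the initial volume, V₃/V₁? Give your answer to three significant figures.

V₃/V₁ ≈ 26.6

Adiabatic step: V₂/V₁ = 20.3; T₂ = T₁·(1/20.3)^(0.09) = 246.3 K.
Isobaric step: V₃/V₂ = T₃/T₂ = 323/246.3.
V₃/V₁ = (V₂/V₁)(V₃/V₂) = 20.3 × (323/246.3) = 26.62.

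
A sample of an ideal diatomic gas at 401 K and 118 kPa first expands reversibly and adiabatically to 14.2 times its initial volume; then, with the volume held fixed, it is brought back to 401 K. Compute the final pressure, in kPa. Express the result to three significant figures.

P₃ ≈ 8.31 kPa

For a diatomic ideal gas γ = 7/5.
Adiabatic step (PV^γ = const): P₂ = 118×(1/14.2)^(7/5) = 2.875 kPa; T₂ = 401×(1/14.2)^(2/5) = 138.7 K.
Isochoric: P₃ = P₂(T₃/T₂) = 2.875 × (401/138.7) = 8.31 kPa.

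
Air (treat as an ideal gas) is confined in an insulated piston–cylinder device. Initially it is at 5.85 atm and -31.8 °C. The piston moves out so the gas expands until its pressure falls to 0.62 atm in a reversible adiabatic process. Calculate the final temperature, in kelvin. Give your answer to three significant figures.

T₂ ≈ 127 K

Adiabatic: T₂/T₁ = (P₂/P₁)^((γ−1)/γ).
For a diatomic ideal gas γ = 7/5, so (γ−1)/γ = 2/7.
T₁ = -31.8 °C = 241.3 K.
T₂ = 241.3 × (0.62/5.85)^(2/7) = 127.1 K.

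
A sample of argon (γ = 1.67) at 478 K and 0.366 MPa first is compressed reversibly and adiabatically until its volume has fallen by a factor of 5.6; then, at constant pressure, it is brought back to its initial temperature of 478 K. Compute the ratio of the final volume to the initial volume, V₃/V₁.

Adiabatic step: V₂/V₁ = 0.1786; T₂ = T₁·5.6^(0.67) = 1516 K.
Isobaric step: V₃/V₂ = T₃/T₂ = 478/1516.
V₃/V₁ = (V₂/V₁)(V₃/V₂) = 0.1786 × (478/1516) = 0.0563.

V₃/V₁ ≈ 0.0563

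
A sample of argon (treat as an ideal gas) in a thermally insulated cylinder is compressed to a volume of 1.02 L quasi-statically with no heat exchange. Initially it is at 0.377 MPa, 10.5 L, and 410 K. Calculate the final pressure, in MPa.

Adiabatic: P₁V₁^γ = P₂V₂^γ ⇒ P₂ = P₁ (V₁/V₂)^γ.
γ = 5/3 for a monatomic ideal gas.
P₂ = 0.377 × (10.5/1.02)^(5/3) = 18.36 MPa.

P₂ ≈ 18.4 MPa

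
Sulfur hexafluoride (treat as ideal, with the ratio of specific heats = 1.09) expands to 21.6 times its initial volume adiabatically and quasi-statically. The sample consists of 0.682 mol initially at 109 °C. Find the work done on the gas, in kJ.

W ≈ -5.82 kJ

For a reversible adiabat TV^(γ−1) is constant, so T₂ = T₁ (V₁/V₂)^(γ−1).
T₁ = 109 °C = 382.1 K.
T₂ = 382.1 × (1/21.6)^(0.09) = 289.8 K.
Q = 0, so ΔU = W_on_gas = nCᵥΔT with Cᵥ = R/(γ−1) = 92.38 J/(mol·K).
ΔU = 0.682 × 92.38 × (289.8 − 382.1) = -5817 J.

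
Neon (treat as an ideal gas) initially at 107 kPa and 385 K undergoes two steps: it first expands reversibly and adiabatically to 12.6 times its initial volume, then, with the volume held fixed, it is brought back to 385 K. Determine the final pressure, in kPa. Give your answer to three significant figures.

For a monatomic ideal gas γ = 5/3.
Adiabatic step (PV^γ = const): P₂ = 107×(1/12.6)^(5/3) = 1.568 kPa; T₂ = 385×(1/12.6)^(2/3) = 71.1 K.
Isochoric: P₃ = P₂(T₃/T₂) = 1.568 × (385/71.1) = 8.492 kPa.

P₃ ≈ 8.49 kPa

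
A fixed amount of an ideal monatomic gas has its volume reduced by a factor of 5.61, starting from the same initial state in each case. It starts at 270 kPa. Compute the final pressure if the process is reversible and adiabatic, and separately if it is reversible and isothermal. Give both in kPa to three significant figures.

For a monatomic ideal gas γ = 5/3.
Isothermal: P₂ = P₁(V₁/V₂) = 270×5.61 = 1515 kPa.
Adiabatic: P₂ = P₁(V₁/V₂)^γ = 270×5.61^(5/3) = 4782 kPa.

adiabatic: 4780 kPa; isothermal: 1510 kPa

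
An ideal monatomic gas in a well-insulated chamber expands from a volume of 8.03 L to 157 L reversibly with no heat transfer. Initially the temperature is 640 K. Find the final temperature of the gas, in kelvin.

Adiabatic: T₁V₁^(γ−1) = T₂V₂^(γ−1) ⇒ T₂ = T₁ (V₁/V₂)^(γ−1).
For a monatomic ideal gas γ = 5/3, so γ−1 = 2/3.
T₂ = 640 × (8.03/157)^(2/3) = 88.18 K.

T₂ ≈ 88.2 K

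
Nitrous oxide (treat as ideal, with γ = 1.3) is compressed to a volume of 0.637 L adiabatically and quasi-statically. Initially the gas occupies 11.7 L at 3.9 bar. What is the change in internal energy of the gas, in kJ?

P₂ = P₁(V₁/V₂)^γ = 3.9×(11.7/0.637)^(1.3) = 171.5 bar.
For a reversible adiabat, W_by_gas = (P₁V₁ − P₂V₂)/(γ−1).
W_by = (390000×0.0117 − 1.715×10^7×0.000637) / (0.3) = -21210 J.
Q = 0 ⇒ ΔU = −W_by = 21210 J.

ΔU ≈ 21.2 kJ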